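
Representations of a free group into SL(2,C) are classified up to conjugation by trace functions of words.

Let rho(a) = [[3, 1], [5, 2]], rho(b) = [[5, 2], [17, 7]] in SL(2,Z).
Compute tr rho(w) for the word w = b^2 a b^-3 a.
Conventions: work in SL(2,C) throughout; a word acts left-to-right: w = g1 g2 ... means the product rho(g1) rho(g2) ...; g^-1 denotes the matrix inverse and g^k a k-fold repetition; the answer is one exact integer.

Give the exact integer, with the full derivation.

101252

rho(b) = [[5, 2], [17, 7]]
... * rho(b) = [[5, 2], [17, 7]]  ->  [[59, 24], [204, 83]]
... * rho(a) = [[3, 1], [5, 2]]  ->  [[297, 107], [1027, 370]]
... * rho(b^-1) = [[7, -2], [-17, 5]]  ->  [[260, -59], [899, -204]]
... * rho(b^-1) = [[7, -2], [-17, 5]]  ->  [[2823, -815], [9761, -2818]]
... * rho(b^-1) = [[7, -2], [-17, 5]]  ->  [[33616, -9721], [116233, -33612]]
... * rho(a) = [[3, 1], [5, 2]]  ->  [[52243, 14174], [180639, 49009]]
tr = 52243 + 49009 = 101252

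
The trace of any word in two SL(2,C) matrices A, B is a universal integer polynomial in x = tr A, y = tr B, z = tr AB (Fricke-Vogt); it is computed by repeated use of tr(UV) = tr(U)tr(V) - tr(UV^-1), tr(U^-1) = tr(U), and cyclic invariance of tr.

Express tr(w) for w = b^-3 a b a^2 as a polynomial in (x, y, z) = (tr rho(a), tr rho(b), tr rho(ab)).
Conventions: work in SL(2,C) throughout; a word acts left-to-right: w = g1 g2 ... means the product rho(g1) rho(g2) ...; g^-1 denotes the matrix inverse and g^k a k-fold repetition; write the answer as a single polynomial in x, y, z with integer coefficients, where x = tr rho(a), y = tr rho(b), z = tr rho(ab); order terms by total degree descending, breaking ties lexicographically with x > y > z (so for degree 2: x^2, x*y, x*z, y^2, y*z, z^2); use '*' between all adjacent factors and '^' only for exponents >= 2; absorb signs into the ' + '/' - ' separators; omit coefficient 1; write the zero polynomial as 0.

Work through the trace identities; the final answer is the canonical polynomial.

x^2*y^3*z - x*y^4 - x*y^2*z^2 - 2*x^2*y*z + 3*x*y^2 + x*z^2 + y*z - x

tr(b a^2) = tr(a)*tr(b a) - tr(b) = x*z - y
apply: tr(a b a^2) = tr(a)*tr(b a^2) - tr(b a) = x^2*z - x*y - z
use: tr(b a b a) = tr(b a)*tr(b a) - tr(1) = z^2 - 2
tr(b a b) = tr(b)*tr(a b) - tr(a) = y*z - x
tr(a b a^2 b) = tr(a)*tr(b a b a) - tr(b a b) = x*z^2 - y*z - x
tr(a b a^2 b^-1) = tr(a b a^2)*tr(b) - tr(a b a^2 b) = x^2*y*z - x*y^2 - x*z^2 + x
tr(a b a^2 b^-2) = tr(a b a^2 b^-1)*tr(b) - tr(a b a^2) = x^2*y^2*z - x*y^3 - x*y*z^2 - x^2*z + 2*x*y + z
use: tr(b^-3 a b a^2) = tr(a b a^2 b^-2)*tr(b) - tr(a b a^2 b^-1) = x^2*y^3*z - x*y^4 - x*y^2*z^2 - 2*x^2*y*z + 3*x*y^2 + x*z^2 + y*z - x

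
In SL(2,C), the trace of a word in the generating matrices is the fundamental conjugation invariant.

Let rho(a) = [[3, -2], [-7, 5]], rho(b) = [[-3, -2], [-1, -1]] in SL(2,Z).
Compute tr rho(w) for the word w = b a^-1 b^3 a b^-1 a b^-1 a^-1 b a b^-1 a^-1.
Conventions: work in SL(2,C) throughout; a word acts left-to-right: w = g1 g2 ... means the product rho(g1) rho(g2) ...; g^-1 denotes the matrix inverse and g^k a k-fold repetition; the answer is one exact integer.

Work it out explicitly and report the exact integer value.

rho(b) = [[-3, -2], [-1, -1]]
... * rho(a^-1) = [[5, 2], [7, 3]]  ->  [[-29, -12], [-12, -5]]
... * rho(b) = [[-3, -2], [-1, -1]]  ->  [[99, 70], [41, 29]]
... * rho(b) = [[-3, -2], [-1, -1]]  ->  [[-367, -268], [-152, -111]]
... * rho(b) = [[-3, -2], [-1, -1]]  ->  [[1369, 1002], [567, 415]]
... * rho(a) = [[3, -2], [-7, 5]]  ->  [[-2907, 2272], [-1204, 941]]
... * rho(b^-1) = [[-1, 2], [1, -3]]  ->  [[5179, -12630], [2145, -5231]]
... * rho(a) = [[3, -2], [-7, 5]]  ->  [[103947, -73508], [43052, -30445]]
... * rho(b^-1) = [[-1, 2], [1, -3]]  ->  [[-177455, 428418], [-73497, 177439]]
... * rho(a^-1) = [[5, 2], [7, 3]]  ->  [[2111651, 930344], [874588, 385323]]
... * rho(b) = [[-3, -2], [-1, -1]]  ->  [[-7265297, -5153646], [-3009087, -2134499]]
... * rho(a) = [[3, -2], [-7, 5]]  ->  [[14279631, -11237636], [5914232, -4654321]]
... * rho(b^-1) = [[-1, 2], [1, -3]]  ->  [[-25517267, 62272170], [-10568553, 25791427]]
... * rho(a^-1) = [[5, 2], [7, 3]]  ->  [[308318855, 135781976], [127697224, 56237175]]
tr = 308318855 + 56237175 = 364556030

364556030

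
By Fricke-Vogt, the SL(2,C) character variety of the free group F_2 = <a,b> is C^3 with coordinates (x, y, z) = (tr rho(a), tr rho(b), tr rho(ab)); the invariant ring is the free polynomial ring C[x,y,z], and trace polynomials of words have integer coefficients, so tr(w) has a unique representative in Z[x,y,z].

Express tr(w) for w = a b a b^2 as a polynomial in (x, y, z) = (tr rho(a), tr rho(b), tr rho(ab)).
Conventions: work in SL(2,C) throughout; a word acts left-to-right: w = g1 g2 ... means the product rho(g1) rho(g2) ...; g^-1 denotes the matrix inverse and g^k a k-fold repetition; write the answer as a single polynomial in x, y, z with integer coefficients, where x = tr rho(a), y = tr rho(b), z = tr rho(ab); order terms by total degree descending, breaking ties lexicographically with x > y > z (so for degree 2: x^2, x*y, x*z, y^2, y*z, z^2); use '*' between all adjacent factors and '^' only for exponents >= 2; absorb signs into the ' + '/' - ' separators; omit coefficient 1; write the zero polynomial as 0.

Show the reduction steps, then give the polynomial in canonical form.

y*z^2 - x*z - y

reduce: tr(a b a b) = tr(a b) tr(a b) - tr(1) = z^2 - 2
so tr(a b a) = tr(a) tr(b a) - tr(b) = x*z - y
tr(a b a b^2) = tr(b) tr(a b a b) - tr(a b a) = y*z^2 - x*z - y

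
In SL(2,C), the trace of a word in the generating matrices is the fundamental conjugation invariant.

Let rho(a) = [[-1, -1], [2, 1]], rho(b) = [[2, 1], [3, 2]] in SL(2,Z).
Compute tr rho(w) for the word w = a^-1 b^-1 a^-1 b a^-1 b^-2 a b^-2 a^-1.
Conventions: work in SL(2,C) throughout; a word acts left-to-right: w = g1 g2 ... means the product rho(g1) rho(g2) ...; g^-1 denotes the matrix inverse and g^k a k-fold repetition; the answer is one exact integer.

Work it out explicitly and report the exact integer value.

836

rho(a^-1) = [[1, 1], [-2, -1]]
... * rho(b^-1) = [[2, -1], [-3, 2]]  ->  [[-1, 1], [-1, 0]]
... * rho(a^-1) = [[1, 1], [-2, -1]]  ->  [[-3, -2], [-1, -1]]
... * rho(b) = [[2, 1], [3, 2]]  ->  [[-12, -7], [-5, -3]]
... * rho(a^-1) = [[1, 1], [-2, -1]]  ->  [[2, -5], [1, -2]]
... * rho(b^-1) = [[2, -1], [-3, 2]]  ->  [[19, -12], [8, -5]]
... * rho(b^-1) = [[2, -1], [-3, 2]]  ->  [[74, -43], [31, -18]]
... * rho(a) = [[-1, -1], [2, 1]]  ->  [[-160, -117], [-67, -49]]
... * rho(b^-1) = [[2, -1], [-3, 2]]  ->  [[31, -74], [13, -31]]
... * rho(b^-1) = [[2, -1], [-3, 2]]  ->  [[284, -179], [119, -75]]
... * rho(a^-1) = [[1, 1], [-2, -1]]  ->  [[642, 463], [269, 194]]
tr = 642 + 194 = 836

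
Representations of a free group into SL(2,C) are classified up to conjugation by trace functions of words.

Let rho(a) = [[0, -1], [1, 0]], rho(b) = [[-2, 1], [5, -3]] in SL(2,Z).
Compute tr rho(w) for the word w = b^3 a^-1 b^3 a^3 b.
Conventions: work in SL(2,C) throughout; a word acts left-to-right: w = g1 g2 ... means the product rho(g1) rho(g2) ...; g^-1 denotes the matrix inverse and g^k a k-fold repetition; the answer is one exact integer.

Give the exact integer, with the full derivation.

-44155

rho(b) = [[-2, 1], [5, -3]]
... * rho(b) = [[-2, 1], [5, -3]]  ->  [[9, -5], [-25, 14]]
... * rho(b) = [[-2, 1], [5, -3]]  ->  [[-43, 24], [120, -67]]
... * rho(a^-1) = [[0, 1], [-1, 0]]  ->  [[-24, -43], [67, 120]]
... * rho(b) = [[-2, 1], [5, -3]]  ->  [[-167, 105], [466, -293]]
... * rho(b) = [[-2, 1], [5, -3]]  ->  [[859, -482], [-2397, 1345]]
... * rho(b) = [[-2, 1], [5, -3]]  ->  [[-4128, 2305], [11519, -6432]]
... * rho(a) = [[0, -1], [1, 0]]  ->  [[2305, 4128], [-6432, -11519]]
... * rho(a) = [[0, -1], [1, 0]]  ->  [[4128, -2305], [-11519, 6432]]
... * rho(a) = [[0, -1], [1, 0]]  ->  [[-2305, -4128], [6432, 11519]]
... * rho(b) = [[-2, 1], [5, -3]]  ->  [[-16030, 10079], [44731, -28125]]
tr = -16030 + -28125 = -44155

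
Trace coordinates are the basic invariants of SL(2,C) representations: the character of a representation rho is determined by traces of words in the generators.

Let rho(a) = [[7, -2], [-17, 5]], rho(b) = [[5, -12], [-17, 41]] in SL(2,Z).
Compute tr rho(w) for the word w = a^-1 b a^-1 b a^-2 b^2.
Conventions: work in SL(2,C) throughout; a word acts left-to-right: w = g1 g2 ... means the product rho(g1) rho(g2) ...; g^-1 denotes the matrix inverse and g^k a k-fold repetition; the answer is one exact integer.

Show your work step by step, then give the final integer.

211274774

rho(a^-1) = [[5, 2], [17, 7]]
... * rho(b) = [[5, -12], [-17, 41]]  ->  [[-9, 22], [-34, 83]]
... * rho(a^-1) = [[5, 2], [17, 7]]  ->  [[329, 136], [1241, 513]]
... * rho(b) = [[5, -12], [-17, 41]]  ->  [[-667, 1628], [-2516, 6141]]
... * rho(a^-1) = [[5, 2], [17, 7]]  ->  [[24341, 10062], [91817, 37955]]
... * rho(a^-1) = [[5, 2], [17, 7]]  ->  [[292759, 119116], [1104320, 449319]]
... * rho(b) = [[5, -12], [-17, 41]]  ->  [[-561177, 1370648], [-2116823, 5170239]]
... * rho(b) = [[5, -12], [-17, 41]]  ->  [[-26106901, 62930692], [-98478178, 237381675]]
tr = -26106901 + 237381675 = 211274774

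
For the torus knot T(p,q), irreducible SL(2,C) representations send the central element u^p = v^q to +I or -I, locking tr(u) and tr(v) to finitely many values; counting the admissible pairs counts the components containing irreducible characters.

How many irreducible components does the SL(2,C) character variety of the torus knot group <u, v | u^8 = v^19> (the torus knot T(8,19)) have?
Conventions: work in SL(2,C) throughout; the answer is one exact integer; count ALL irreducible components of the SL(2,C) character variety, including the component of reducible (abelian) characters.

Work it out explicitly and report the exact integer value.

64

For T(8,19): irreducibility forces the central element u^8 = v^19 to one of +I, -I.
This locks tr(u) to 2*cos(pi*alpha/8), alpha in 1..7, and tr(v) to 2*cos(pi*beta/19), beta in 1..18, on each component of irreducible characters.
Consistency of u^8 = (-1)^alpha I with v^19 = (-1)^beta I forces alpha = beta (mod 2).
Enumerate parity-matched pairs: 4*9 odd-odd plus 3*9 even-even gives 63.
Total: 63 irreducible-character components + 1 reducible (abelian) component = 64.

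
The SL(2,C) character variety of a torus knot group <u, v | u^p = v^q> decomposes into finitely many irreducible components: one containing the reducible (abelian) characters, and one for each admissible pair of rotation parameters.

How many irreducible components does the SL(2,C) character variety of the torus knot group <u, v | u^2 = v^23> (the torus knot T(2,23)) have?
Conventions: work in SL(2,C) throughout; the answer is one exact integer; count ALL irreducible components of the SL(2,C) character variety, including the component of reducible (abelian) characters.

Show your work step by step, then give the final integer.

In the torus knot group T(2,23), u^2 = v^23 is central, so an irreducible representation sends it to +I or -I (Schur).
On an irreducible component, tr(u) is locked at 2*cos(pi*alpha/2) for some alpha in 1..1, and tr(v) at 2*cos(pi*beta/23) for some beta in 1..22.
u^2 = (-1)^alpha I and v^23 = (-1)^beta I must agree, so alpha and beta have equal parity.
Enumerate parity-matched pairs: 1*11 odd-odd plus 0*11 even-even gives 11.
components with irreducible characters: 11; plus the single component of reducible (abelian) characters: total 12.

12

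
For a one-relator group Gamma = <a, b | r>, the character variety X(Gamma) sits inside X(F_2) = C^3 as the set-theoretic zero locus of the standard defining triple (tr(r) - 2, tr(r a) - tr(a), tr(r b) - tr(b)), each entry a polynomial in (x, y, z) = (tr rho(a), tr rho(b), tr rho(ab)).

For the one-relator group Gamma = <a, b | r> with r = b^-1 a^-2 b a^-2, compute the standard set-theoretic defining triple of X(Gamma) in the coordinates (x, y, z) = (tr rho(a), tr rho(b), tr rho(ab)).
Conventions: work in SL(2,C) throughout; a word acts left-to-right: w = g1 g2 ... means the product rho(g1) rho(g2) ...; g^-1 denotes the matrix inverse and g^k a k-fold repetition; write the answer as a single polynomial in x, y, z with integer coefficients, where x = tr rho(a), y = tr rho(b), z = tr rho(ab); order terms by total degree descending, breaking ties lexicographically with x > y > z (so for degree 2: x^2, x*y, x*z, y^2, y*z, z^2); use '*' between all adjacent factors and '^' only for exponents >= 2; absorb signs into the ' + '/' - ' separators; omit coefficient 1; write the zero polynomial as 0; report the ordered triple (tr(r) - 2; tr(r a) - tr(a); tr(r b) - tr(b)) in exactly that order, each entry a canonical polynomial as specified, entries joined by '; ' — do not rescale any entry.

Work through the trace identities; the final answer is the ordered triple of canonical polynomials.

tr(a^-1 b) = tr(b) tr(a) - tr(b a) = x*y - z
next, tr(a^-1 b a^-1) = tr(a^-1 b) tr(a) - tr(a^-1 b a) = x^2*y - x*z - y
and tr(b^2) = tr(b) tr(b) - tr(1) = y^2 - 2
next, tr(b^2 a) = tr(b) tr(a b) - tr(a) = y*z - x
and tr(b a^-1 b) = tr(b^2) tr(a) - tr(b^2 a) = x*y^2 - y*z - x
tr(b a b a) = tr(b a) tr(b a) - tr(1)   [split at repeated b] = z^2 - 2
tr(b a^-1 b a) = tr(b a b) tr(a) - tr(b a b a) = x*y*z - x^2 - z^2 + 2
next, tr(a^-1 b a^-1 b) = tr(b a^-1 b) tr(a) - tr(b a^-1 b a) = x^2*y^2 - 2*x*y*z + z^2 - 2
tr(a^-1 b^-1 a^-1 b) = tr(a^-1 b a^-1) tr(b) - tr(a^-1 b a^-1 b) = x*y*z - y^2 - z^2 + 2
next, tr(a^-1 b a^-2 b^-1) = tr(a^-1 b^-1 a^-1 b) tr(a) - tr(a^-1 b^-1 a^-1 b a) = x^2*y*z - x*y^2 - x*z^2 + x
and tr(a^-2) = tr(a^-1) tr(a) - tr(1) = x^2 - 2
tr(b^-1 a^-2 b a^-2) = tr(a^-1 b a^-2 b^-1) tr(a) - tr(a^-1 b a^-2 b^-1 a) = x^3*y*z - x^2*y^2 - x^2*z^2 + 2
tr(b^-1 a^-2 b a^-1) = tr(a^-1 b a^-1 b^-1) tr(a) - tr(a^-1 b a^-1 b^-1 a) = x^2*y*z - x*y^2 - x*z^2 + x
tr(a^-2 b a^-1) = tr(b a^-2) tr(a) - tr(b a^-1) = x^3*y - x^2*z - 2*x*y + z
tr(a^-2 b a^-2) = tr(a^-2 b a^-1) tr(a) - tr(a^-2 b) = x^4*y - x^3*z - 3*x^2*y + 2*x*z + y
assemble the triple (tr(r) - 2; tr(r a) - x; tr(r b) - y)

x^3*y*z - x^2*y^2 - x^2*z^2; x^2*y*z - x*y^2 - x*z^2; x^4*y - x^3*z - 3*x^2*y + 2*x*z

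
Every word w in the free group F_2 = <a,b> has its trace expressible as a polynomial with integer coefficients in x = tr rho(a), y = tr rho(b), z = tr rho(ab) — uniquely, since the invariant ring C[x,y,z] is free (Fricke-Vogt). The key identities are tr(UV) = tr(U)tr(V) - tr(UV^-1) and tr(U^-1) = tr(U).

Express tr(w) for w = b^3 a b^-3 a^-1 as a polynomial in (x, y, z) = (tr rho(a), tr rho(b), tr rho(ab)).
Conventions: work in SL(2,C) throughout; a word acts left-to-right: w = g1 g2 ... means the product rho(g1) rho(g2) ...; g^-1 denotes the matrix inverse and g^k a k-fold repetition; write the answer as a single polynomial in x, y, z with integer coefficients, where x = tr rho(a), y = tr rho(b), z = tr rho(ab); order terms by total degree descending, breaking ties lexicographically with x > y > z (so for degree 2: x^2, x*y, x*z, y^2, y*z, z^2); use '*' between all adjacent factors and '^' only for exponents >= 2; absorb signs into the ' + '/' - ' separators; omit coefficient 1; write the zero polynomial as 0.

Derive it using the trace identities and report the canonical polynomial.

-x*y^5*z + x^2*y^4 + y^6 + y^4*z^2 + 2*x*y^3*z - 2*x^2*y^2 - 6*y^4 - 2*y^2*z^2 - x*y*z + x^2 + 9*y^2 + z^2 - 2

tr(b^2 a) = tr(b) tr(a b) - tr(a)  (reduce the b square) = y*z - x
tr(b^2) = tr(b) tr(b) - tr(1)  (reduce the b square) = y^2 - 2
next, tr(b a^2 b) = tr(a) tr(b^2 a) - tr(b^2)  (reduce the a square) = x*y*z - x^2 - y^2 + 2
tr(b a^2) = tr(a) tr(b a) - tr(b)  (reduce the a square) = x*z - y
tr(a b^3 a) = tr(b) tr(b a^2 b) - tr(b a^2)  (reduce the b square) = x*y^2*z - x^2*y - y^3 - x*z + 3*y
next, tr(a b a b) = tr(a b) tr(a b) - tr(1)  (split on a) = z^2 - 2
tr(b a b a b) = tr(b) tr(a b a b) - tr(a b a)  (reduce the b square) = y*z^2 - x*z - y
next, tr(a b^3 a b) = tr(b) tr(b a b a b) - tr(b a b a)  (reduce the b square) = y^2*z^2 - x*y*z - y^2 - z^2 + 2
and tr(a b^3 a b^-1) = tr(a b^3 a) tr(b) - tr(a b^3 a b)  (eliminate b^-1) = x*y^3*z - x^2*y^2 - y^4 - y^2*z^2 + 4*y^2 + z^2 - 2
next, tr(b^3 a b^-2 a) = tr(a b^3 a b^-1) tr(b) - tr(a b^3 a)  (eliminate b^-1) = x*y^4*z - x^2*y^3 - y^5 - y^3*z^2 - x*y^2*z + x^2*y + 5*y^3 + y*z^2 + x*z - 5*y
tr(a^-1 b^3 a b^-2) = tr(b^3 a b^-2) tr(a) - tr(b^3 a b^-2 a)  (eliminate a^-1) = -x*y^4*z + x^2*y^3 + y^5 + y^3*z^2 + x*y^2*z - x^2*y - 5*y^3 - y*z^2 + 5*y
tr(a^-1 b^3 a b^-1) = tr(b^3 a b^-1) tr(a) - tr(b^3 a b^-1 a)  (eliminate a^-1) = -x*y^3*z + x^2*y^2 + y^4 + y^2*z^2 + x*y*z - x^2 - 4*y^2 - z^2 + 2
next, tr(b^3 a b^-3 a^-1) = tr(a^-1 b^3 a b^-2) tr(b) - tr(a^-1 b^3 a b^-1)  (eliminate b^-1) = -x*y^5*z + x^2*y^4 + y^6 + y^4*z^2 + 2*x*y^3*z - 2*x^2*y^2 - 6*y^4 - 2*y^2*z^2 - x*y*z + x^2 + 9*y^2 + z^2 - 2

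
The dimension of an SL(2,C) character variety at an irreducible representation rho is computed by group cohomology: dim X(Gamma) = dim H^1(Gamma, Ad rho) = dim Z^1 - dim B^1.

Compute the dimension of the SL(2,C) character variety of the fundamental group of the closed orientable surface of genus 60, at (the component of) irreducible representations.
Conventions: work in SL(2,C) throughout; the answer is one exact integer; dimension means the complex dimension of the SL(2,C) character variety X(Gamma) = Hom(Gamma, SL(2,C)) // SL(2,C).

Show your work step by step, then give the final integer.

pi_1 of the closed genus-60 surface has 120 generators bound by the single product-of-commutators relator.
Before the relator condition, cocycle space has dim 3*120 = 360.
At an irreducible rho, H^2 = coker(d_2) vanishes (Poincare duality: H^2 is dual to H^0 = invariants = 0), so d_2 is surjective onto sl_2 and dim Z^1 = 360 - 3 = 357.
dim B^1 = 3 (coboundaries, injective at irreducible rho).
dim H^1 = 357 - 3 = 354 = dim X.

354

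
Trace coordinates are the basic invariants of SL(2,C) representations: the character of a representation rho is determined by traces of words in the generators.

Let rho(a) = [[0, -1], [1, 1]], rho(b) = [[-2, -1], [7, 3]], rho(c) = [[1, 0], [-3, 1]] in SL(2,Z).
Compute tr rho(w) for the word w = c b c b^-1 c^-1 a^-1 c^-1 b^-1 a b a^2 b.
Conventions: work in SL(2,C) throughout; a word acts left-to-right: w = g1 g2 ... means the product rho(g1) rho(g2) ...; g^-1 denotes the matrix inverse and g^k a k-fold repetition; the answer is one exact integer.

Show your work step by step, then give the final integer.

rho(c) = [[1, 0], [-3, 1]]
... * rho(b) = [[-2, -1], [7, 3]]  ->  [[-2, -1], [13, 6]]
... * rho(c) = [[1, 0], [-3, 1]]  ->  [[1, -1], [-5, 6]]
... * rho(b^-1) = [[3, 1], [-7, -2]]  ->  [[10, 3], [-57, -17]]
... * rho(c^-1) = [[1, 0], [3, 1]]  ->  [[19, 3], [-108, -17]]
... * rho(a^-1) = [[1, 1], [-1, 0]]  ->  [[16, 19], [-91, -108]]
... * rho(c^-1) = [[1, 0], [3, 1]]  ->  [[73, 19], [-415, -108]]
... * rho(b^-1) = [[3, 1], [-7, -2]]  ->  [[86, 35], [-489, -199]]
... * rho(a) = [[0, -1], [1, 1]]  ->  [[35, -51], [-199, 290]]
... * rho(b) = [[-2, -1], [7, 3]]  ->  [[-427, -188], [2428, 1069]]
... * rho(a) = [[0, -1], [1, 1]]  ->  [[-188, 239], [1069, -1359]]
... * rho(a) = [[0, -1], [1, 1]]  ->  [[239, 427], [-1359, -2428]]
... * rho(b) = [[-2, -1], [7, 3]]  ->  [[2511, 1042], [-14278, -5925]]
tr = 2511 + -5925 = -3414

-3414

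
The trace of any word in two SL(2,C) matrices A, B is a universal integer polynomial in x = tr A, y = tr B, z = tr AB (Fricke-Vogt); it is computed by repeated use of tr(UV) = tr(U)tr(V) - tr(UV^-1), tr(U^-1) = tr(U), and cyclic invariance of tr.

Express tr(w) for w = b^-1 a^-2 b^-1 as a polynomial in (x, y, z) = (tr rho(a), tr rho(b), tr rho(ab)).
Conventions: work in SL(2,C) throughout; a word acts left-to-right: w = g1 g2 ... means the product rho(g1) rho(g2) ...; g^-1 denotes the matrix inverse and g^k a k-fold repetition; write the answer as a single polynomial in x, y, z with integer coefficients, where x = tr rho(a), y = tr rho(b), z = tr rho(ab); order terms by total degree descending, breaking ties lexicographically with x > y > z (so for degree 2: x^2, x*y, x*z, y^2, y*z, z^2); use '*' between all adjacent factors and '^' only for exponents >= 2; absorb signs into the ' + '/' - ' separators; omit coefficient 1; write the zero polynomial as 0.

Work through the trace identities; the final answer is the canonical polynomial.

reduce: trace(b^-1) = trace(b) = y
trace(b^-2) = trace(b^-1)*trace(b) - trace(1)   [inverse elimination on b] = y^2 - 2
so trace(b^-1 a) = trace(a)*trace(b) - trace(a b)   [inverse elimination on b] = x*y - z
trace(b^-2 a) = trace(b^-1 a)*trace(b) - trace(b^-1 a b)   [inverse elimination on b] = x*y^2 - y*z - x
reduce: trace(b^-2 a^-1) = trace(b^-2)*trace(a) - trace(b^-2 a)   [inverse elimination on a] = y*z - x
trace(b^-1 a^-2 b^-1) = trace(b^-2 a^-1)*trace(a) - trace(b^-2)   [inverse elimination on a] = x*y*z - x^2 - y^2 + 2

x*y*z - x^2 - y^2 + 2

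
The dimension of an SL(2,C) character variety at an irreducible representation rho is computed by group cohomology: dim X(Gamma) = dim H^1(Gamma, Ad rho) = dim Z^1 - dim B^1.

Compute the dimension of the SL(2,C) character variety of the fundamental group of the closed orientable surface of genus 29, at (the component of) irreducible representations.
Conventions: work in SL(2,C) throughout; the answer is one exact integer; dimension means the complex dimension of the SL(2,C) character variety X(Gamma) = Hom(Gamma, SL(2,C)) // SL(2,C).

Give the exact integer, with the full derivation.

The genus-29 surface group: 2g = 58 generators, one relator prod [a_i, b_i].
Unconstrained cocycle data is one sl_2 vector per generator (174 dimensions), cut by the relator condition d_2(z) = 0.
H^2 = coker(d_2) is dual to H^0 = 0 at irreducible rho (Poincare duality), so d_2 is onto: dim Z^1 = 171.
As always at irreducible rho, dim B^1 = 3.
Hence dim X = 171 - 3 = 168.

168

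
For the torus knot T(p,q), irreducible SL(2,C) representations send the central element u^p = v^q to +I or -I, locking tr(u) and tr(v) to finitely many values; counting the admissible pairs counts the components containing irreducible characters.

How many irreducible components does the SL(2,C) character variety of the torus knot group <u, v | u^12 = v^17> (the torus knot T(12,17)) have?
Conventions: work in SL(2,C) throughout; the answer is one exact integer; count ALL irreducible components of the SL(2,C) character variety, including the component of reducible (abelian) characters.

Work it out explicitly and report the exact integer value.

For T(12,17): irreducibility forces the central element u^12 = v^17 to one of +I, -I.
On an irreducible component, tr(u) is locked at 2*cos(pi*alpha/12) for some alpha in 1..11, and tr(v) at 2*cos(pi*beta/17) for some beta in 1..16.
The two central values (-1)^alpha I and (-1)^beta I must be the same matrix, so alpha and beta share a parity.
Enumerate parity-matched pairs: 6*8 odd-odd plus 5*8 even-even gives 88.
components with irreducible characters: 88; plus the single component of reducible (abelian) characters: total 89.

89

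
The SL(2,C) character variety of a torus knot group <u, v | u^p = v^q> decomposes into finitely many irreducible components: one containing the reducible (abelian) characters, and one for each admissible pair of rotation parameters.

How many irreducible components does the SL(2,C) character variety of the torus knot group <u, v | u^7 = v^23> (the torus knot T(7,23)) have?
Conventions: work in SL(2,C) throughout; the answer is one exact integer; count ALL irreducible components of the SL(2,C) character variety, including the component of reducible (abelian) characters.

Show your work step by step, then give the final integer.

For T(7,23): irreducibility forces the central element u^7 = v^23 to one of +I, -I.
This locks tr(u) to 2*cos(pi*alpha/7), alpha in 1..6, and tr(v) to 2*cos(pi*beta/23), beta in 1..22, on each component of irreducible characters.
Consistency of u^7 = (-1)^alpha I with v^23 = (-1)^beta I forces alpha = beta (mod 2).
Enumerate parity-matched pairs: 3*11 odd-odd plus 3*11 even-even gives 66.
components with irreducible characters: 66; plus the single component of reducible (abelian) characters: total 67.

67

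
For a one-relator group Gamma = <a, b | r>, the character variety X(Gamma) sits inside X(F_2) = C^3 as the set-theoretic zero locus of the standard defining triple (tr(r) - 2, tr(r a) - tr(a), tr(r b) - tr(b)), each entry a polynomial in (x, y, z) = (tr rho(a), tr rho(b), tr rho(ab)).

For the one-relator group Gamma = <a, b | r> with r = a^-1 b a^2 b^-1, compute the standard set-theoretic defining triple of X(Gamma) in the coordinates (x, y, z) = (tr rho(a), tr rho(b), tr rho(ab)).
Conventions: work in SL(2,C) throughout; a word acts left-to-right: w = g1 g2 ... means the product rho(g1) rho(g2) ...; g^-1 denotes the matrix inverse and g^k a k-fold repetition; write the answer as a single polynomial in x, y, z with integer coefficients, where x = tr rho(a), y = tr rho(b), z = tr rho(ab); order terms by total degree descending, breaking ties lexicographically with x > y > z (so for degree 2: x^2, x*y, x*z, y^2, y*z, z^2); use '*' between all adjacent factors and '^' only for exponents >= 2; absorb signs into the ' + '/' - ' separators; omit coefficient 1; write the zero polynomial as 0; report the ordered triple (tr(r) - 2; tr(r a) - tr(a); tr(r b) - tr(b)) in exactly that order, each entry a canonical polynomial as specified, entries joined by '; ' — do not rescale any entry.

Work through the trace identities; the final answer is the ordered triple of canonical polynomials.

-x^2*y*z + x^3 + x*y^2 + x*z^2 - 3*x - 2; x^2 - x - 2; -y + z

trace(a^2) = trace(a) * trace(a) - trace(1) = x^2 - 2
trace(b a^2) = trace(a) * trace(b a) - trace(b) = x*z - y
trace(a b a^2) = trace(a) * trace(b a^2) - trace(b a) = x^2*z - x*y - z
trace(b a b a) = trace(b a) * trace(b a) - trace(1) = z^2 - 2
trace(b a b) = trace(b) * trace(a b) - trace(a) = y*z - x
trace(a b a^2 b) = trace(a) * trace(b a b a) - trace(b a b) = x*z^2 - y*z - x
trace(b a^2 b^-1 a) = trace(a b a^2) * trace(b) - trace(a b a^2 b) = x^2*y*z - x*y^2 - x*z^2 + x
trace(a^-1 b a^2 b^-1) = trace(b a^2 b^-1) * trace(a) - trace(b a^2 b^-1 a) = -x^2*y*z + x^3 + x*y^2 + x*z^2 - 3*x
assemble the triple (trace(r) - 2; trace(r a) - x; trace(r b) - y)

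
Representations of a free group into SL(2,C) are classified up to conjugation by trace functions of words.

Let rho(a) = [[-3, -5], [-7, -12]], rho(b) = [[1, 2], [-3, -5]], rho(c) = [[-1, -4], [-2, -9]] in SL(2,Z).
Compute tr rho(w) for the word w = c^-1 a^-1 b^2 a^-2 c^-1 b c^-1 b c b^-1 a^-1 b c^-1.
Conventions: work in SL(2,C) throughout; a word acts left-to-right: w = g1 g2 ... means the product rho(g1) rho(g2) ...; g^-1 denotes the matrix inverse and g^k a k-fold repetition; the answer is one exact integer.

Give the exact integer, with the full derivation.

22191645847

rho(c^-1) = [[-9, 4], [2, -1]]
... * rho(a^-1) = [[-12, 5], [7, -3]]  ->  [[136, -57], [-31, 13]]
... * rho(b) = [[1, 2], [-3, -5]]  ->  [[307, 557], [-70, -127]]
... * rho(b) = [[1, 2], [-3, -5]]  ->  [[-1364, -2171], [311, 495]]
... * rho(a^-1) = [[-12, 5], [7, -3]]  ->  [[1171, -307], [-267, 70]]
... * rho(a^-1) = [[-12, 5], [7, -3]]  ->  [[-16201, 6776], [3694, -1545]]
... * rho(c^-1) = [[-9, 4], [2, -1]]  ->  [[159361, -71580], [-36336, 16321]]
... * rho(b) = [[1, 2], [-3, -5]]  ->  [[374101, 676622], [-85299, -154277]]
... * rho(c^-1) = [[-9, 4], [2, -1]]  ->  [[-2013665, 819782], [459137, -186919]]
... * rho(b) = [[1, 2], [-3, -5]]  ->  [[-4473011, -8126240], [1019894, 1852869]]
... * rho(c) = [[-1, -4], [-2, -9]]  ->  [[20725491, 91028204], [-4725632, -20755397]]
... * rho(b^-1) = [[-5, -2], [3, 1]]  ->  [[169457157, 49577222], [-38638031, -11304133]]
... * rho(a^-1) = [[-12, 5], [7, -3]]  ->  [[-1686445330, 698554119], [384527441, -159277756]]
... * rho(b) = [[1, 2], [-3, -5]]  ->  [[-3782107687, -6865661255], [862360709, 1565443662]]
... * rho(c^-1) = [[-9, 4], [2, -1]]  ->  [[20307646673, -8262769493], [-4630359057, 1883999174]]
tr = 20307646673 + 1883999174 = 22191645847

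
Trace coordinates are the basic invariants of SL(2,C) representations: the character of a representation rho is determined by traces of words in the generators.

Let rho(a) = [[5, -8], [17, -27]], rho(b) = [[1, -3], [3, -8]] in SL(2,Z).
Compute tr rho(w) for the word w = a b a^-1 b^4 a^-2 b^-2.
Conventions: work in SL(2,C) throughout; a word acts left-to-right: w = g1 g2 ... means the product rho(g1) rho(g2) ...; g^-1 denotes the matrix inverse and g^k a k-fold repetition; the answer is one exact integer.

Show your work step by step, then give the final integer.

155087591

rho(a) = [[5, -8], [17, -27]]
... * rho(b) = [[1, -3], [3, -8]]  ->  [[-19, 49], [-64, 165]]
... * rho(a^-1) = [[-27, 8], [-17, 5]]  ->  [[-320, 93], [-1077, 313]]
... * rho(b) = [[1, -3], [3, -8]]  ->  [[-41, 216], [-138, 727]]
... * rho(b) = [[1, -3], [3, -8]]  ->  [[607, -1605], [2043, -5402]]
... * rho(b) = [[1, -3], [3, -8]]  ->  [[-4208, 11019], [-14163, 37087]]
... * rho(b) = [[1, -3], [3, -8]]  ->  [[28849, -75528], [97098, -254207]]
... * rho(a^-1) = [[-27, 8], [-17, 5]]  ->  [[505053, -146848], [1699873, -494251]]
... * rho(a^-1) = [[-27, 8], [-17, 5]]  ->  [[-11140015, 3306184], [-37494304, 11127729]]
... * rho(b^-1) = [[-8, 3], [-3, 1]]  ->  [[79201568, -30113861], [266571245, -101355183]]
... * rho(b^-1) = [[-8, 3], [-3, 1]]  ->  [[-543270961, 207490843], [-1828504411, 698358552]]
tr = -543270961 + 698358552 = 155087591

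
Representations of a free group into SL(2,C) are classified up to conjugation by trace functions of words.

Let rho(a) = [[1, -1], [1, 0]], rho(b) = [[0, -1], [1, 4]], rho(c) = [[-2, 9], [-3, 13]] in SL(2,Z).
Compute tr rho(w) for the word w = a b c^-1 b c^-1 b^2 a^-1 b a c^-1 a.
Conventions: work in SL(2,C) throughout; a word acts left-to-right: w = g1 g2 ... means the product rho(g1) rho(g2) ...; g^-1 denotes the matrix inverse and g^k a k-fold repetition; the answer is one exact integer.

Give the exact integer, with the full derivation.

-145330

rho(a) = [[1, -1], [1, 0]]
... * rho(b) = [[0, -1], [1, 4]]  ->  [[-1, -5], [0, -1]]
... * rho(c^-1) = [[13, -9], [3, -2]]  ->  [[-28, 19], [-3, 2]]
... * rho(b) = [[0, -1], [1, 4]]  ->  [[19, 104], [2, 11]]
... * rho(c^-1) = [[13, -9], [3, -2]]  ->  [[559, -379], [59, -40]]
... * rho(b) = [[0, -1], [1, 4]]  ->  [[-379, -2075], [-40, -219]]
... * rho(b) = [[0, -1], [1, 4]]  ->  [[-2075, -7921], [-219, -836]]
... * rho(a^-1) = [[0, 1], [-1, 1]]  ->  [[7921, -9996], [836, -1055]]
... * rho(b) = [[0, -1], [1, 4]]  ->  [[-9996, -47905], [-1055, -5056]]
... * rho(a) = [[1, -1], [1, 0]]  ->  [[-57901, 9996], [-6111, 1055]]
... * rho(c^-1) = [[13, -9], [3, -2]]  ->  [[-722725, 501117], [-76278, 52889]]
... * rho(a) = [[1, -1], [1, 0]]  ->  [[-221608, 722725], [-23389, 76278]]
tr = -221608 + 76278 = -145330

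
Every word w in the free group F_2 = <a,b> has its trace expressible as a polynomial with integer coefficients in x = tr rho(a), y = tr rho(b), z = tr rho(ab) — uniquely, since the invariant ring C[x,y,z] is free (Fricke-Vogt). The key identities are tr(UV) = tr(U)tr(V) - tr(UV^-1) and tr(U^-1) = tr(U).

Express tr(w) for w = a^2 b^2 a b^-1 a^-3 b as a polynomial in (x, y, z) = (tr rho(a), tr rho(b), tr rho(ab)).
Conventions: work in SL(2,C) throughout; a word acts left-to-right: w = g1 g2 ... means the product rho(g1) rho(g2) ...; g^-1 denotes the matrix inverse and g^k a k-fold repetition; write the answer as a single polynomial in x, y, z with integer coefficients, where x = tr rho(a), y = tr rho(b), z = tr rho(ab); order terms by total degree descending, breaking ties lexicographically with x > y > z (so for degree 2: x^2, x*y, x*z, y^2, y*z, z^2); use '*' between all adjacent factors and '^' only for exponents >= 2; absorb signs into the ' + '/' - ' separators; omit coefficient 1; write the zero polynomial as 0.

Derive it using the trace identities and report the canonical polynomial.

-x^4*y^2*z^2 + 2*x^5*y*z + 2*x^3*y^3*z + x^3*y*z^3 - x^6 - 2*x^4*y^2 - x^4*z^2 - x^2*y^4 - 7*x^3*y*z - 2*x*y^3*z - x*y*z^3 + 6*x^4 + 7*x^2*y^2 + 2*x^2*z^2 + y^4 + y^2*z^2 + 5*x*y*z - 9*x^2 - 4*y^2 - z^2 + 2

tr(b^2 a) = tr(b) * tr(a b) - tr(a)  (reduce the b square) = y*z - x
apply: tr(b^2) = tr(b) * tr(b) - tr(1)  (reduce the b square) = y^2 - 2
tr(b a^2 b) = tr(a) * tr(b^2 a) - tr(b^2)  (reduce the a square) = x*y*z - x^2 - y^2 + 2
use: tr(b a^2) = tr(a) * tr(b a) - tr(b)  (reduce the a square) = x*z - y
apply: tr(b a^2 b^2) = tr(b) * tr(b a^2 b) - tr(b a^2)  (reduce the b square) = x*y^2*z - x^2*y - y^3 - x*z + 3*y
tr(a b a b) = tr(a b) * tr(a b) - tr(1)  (split on a) = z^2 - 2
apply: tr(a b^2 a b) = tr(b) * tr(a b a b) - tr(a b a)  (reduce the b square) = y*z^2 - x*z - y
tr(b^2 a b^2 a) = tr(b) * tr(a b^2 a b) - tr(a b^2 a)  (reduce the b square) = y^2*z^2 - 2*x*y*z + x^2 - 2
tr(b^2 a b) = tr(b) * tr(a b^2) - tr(a b)  (reduce the b square) = y^2*z - x*y - z
use: tr(b^2 a b^2) = tr(b) * tr(b^2 a b) - tr(b^2 a)  (reduce the b square) = y^3*z - x*y^2 - 2*y*z + x
tr(b a^2 b^2 a b) = tr(a) * tr(b^2 a b^2 a) - tr(b^2 a b^2)  (reduce the a square) = x*y^2*z^2 - 2*x^2*y*z - y^3*z + x^3 + x*y^2 + 2*y*z - 3*x
tr(b a b a b a) = tr(b a b a) * tr(b a) - tr(a b)  (split on b) = z^3 - 3*z
tr(a b a b a^2 b) = tr(a) * tr(b a b a b a) - tr(b a b a b)  (reduce the a square) = x*z^3 - y*z^2 - 2*x*z + y
tr(a b a b a) = tr(a) * tr(b a b a) - tr(b a b)  (reduce the a square) = x*z^2 - y*z - x
apply: tr(a b a b a^2) = tr(a) * tr(a b a b a) - tr(a b a b)  (reduce the a square) = x^2*z^2 - x*y*z - x^2 - z^2 + 2
tr(b a^2 b^2 a b a) = tr(b) * tr(a b a b a^2 b) - tr(a b a b a^2)  (reduce the b square) = x*y*z^3 - x^2*z^2 - y^2*z^2 - x*y*z + x^2 + y^2 + z^2 - 2
tr(a^-1 b a^2 b^2 a b) = tr(b a^2 b^2 a b) * tr(a) - tr(b a^2 b^2 a b a)  (eliminate a^-1) = x^2*y^2*z^2 - 2*x^3*y*z - x*y^3*z - x*y*z^3 + x^4 + x^2*y^2 + x^2*z^2 + y^2*z^2 + 3*x*y*z - 4*x^2 - y^2 - z^2 + 2
apply: tr(b a^2 b^2 a b^-1 a^-1) = tr(a^-1 b a^2 b^2 a) * tr(b) - tr(a^-1 b a^2 b^2 a b)  (eliminate b^-1) = -x^2*y^2*z^2 + 2*x^3*y*z + 2*x*y^3*z + x*y*z^3 - x^4 - 2*x^2*y^2 - x^2*z^2 - y^4 - y^2*z^2 - 4*x*y*z + 4*x^2 + 4*y^2 + z^2 - 2
apply: tr(a^2 b^2 a) = tr(a) * tr(a b^2 a) - tr(a b^2)  (reduce the a square) = x^2*y*z - x^3 - x*y^2 - y*z + 3*x
tr(b a^2 b^2 a b^-1 a^-2) = tr(b a^2 b^2 a b^-1 a^-1) * tr(a) - tr(b a^2 b^2 a b^-1)  (eliminate a^-1) = -x^3*y^2*z^2 + 2*x^4*y*z + 2*x^2*y^3*z + x^2*y*z^3 - x^5 - 2*x^3*y^2 - x^3*z^2 - x*y^4 - x*y^2*z^2 - 5*x^2*y*z + 5*x^3 + 5*x*y^2 + x*z^2 + y*z - 5*x
use: tr(a^2 b^2 a b^-1 a^-3 b) = tr(b a^2 b^2 a b^-1 a^-2) * tr(a) - tr(b a^2 b^2 a b^-1 a^-1)  (eliminate a^-1) = -x^4*y^2*z^2 + 2*x^5*y*z + 2*x^3*y^3*z + x^3*y*z^3 - x^6 - 2*x^4*y^2 - x^4*z^2 - x^2*y^4 - 7*x^3*y*z - 2*x*y^3*z - x*y*z^3 + 6*x^4 + 7*x^2*y^2 + 2*x^2*z^2 + y^4 + y^2*z^2 + 5*x*y*z - 9*x^2 - 4*y^2 - z^2 + 2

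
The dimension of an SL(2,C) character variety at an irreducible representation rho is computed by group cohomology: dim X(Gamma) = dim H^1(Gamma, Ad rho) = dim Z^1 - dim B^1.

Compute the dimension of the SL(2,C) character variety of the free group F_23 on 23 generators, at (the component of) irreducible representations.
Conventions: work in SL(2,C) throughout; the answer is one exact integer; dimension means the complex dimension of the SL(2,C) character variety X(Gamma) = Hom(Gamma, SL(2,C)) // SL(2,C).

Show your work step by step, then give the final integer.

66

The free group F_23: 23 generators, no relators.
A cocycle picks one sl_2 vector per generator freely, giving dim Z^1 = 3*23 = 69.
Irreducibility makes the coboundary map sl_2 -> Z^1 injective (trivial centralizer), so dim B^1 = 3.
dim H^1 = 69 - 3 = 66, which is dim X.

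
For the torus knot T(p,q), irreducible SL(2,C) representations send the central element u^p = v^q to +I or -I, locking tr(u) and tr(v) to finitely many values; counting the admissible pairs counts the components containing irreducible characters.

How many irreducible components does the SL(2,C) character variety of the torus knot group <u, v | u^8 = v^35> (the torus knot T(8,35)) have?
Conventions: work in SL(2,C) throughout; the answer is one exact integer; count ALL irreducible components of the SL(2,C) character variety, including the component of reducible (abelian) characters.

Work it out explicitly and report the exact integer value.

In the torus knot group T(8,35), u^8 = v^35 is central, so an irreducible representation sends it to +I or -I (Schur).
This locks tr(u) to 2*cos(pi*alpha/8), alpha in 1..7, and tr(v) to 2*cos(pi*beta/35), beta in 1..34, on each component of irreducible characters.
The two central values (-1)^alpha I and (-1)^beta I must be the same matrix, so alpha and beta share a parity.
Enumerate parity-matched pairs: 4*17 odd-odd plus 3*17 even-even gives 119.
components with irreducible characters: 119; plus the single component of reducible (abelian) characters: total 120.

120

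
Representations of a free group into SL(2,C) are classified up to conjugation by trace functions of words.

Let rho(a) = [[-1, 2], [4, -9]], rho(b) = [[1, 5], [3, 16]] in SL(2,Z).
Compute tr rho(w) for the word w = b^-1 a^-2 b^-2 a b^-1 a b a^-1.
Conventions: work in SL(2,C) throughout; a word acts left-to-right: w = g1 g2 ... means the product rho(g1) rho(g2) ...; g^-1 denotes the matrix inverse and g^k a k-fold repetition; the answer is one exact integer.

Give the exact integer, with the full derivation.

rho(b^-1) = [[16, -5], [-3, 1]]
... * rho(a^-1) = [[-9, -2], [-4, -1]]  ->  [[-124, -27], [23, 5]]
... * rho(a^-1) = [[-9, -2], [-4, -1]]  ->  [[1224, 275], [-227, -51]]
... * rho(b^-1) = [[16, -5], [-3, 1]]  ->  [[18759, -5845], [-3479, 1084]]
... * rho(b^-1) = [[16, -5], [-3, 1]]  ->  [[317679, -99640], [-58916, 18479]]
... * rho(a) = [[-1, 2], [4, -9]]  ->  [[-716239, 1532118], [132832, -284143]]
... * rho(b^-1) = [[16, -5], [-3, 1]]  ->  [[-16056178, 5113313], [2977741, -948303]]
... * rho(a) = [[-1, 2], [4, -9]]  ->  [[36509430, -78132173], [-6770953, 14490209]]
... * rho(b) = [[1, 5], [3, 16]]  ->  [[-197887089, -1067567618], [36699674, 197988579]]
... * rho(a^-1) = [[-9, -2], [-4, -1]]  ->  [[6051254273, 1463341796], [-1122251382, -271387927]]
tr = 6051254273 + -271387927 = 5779866346

5779866346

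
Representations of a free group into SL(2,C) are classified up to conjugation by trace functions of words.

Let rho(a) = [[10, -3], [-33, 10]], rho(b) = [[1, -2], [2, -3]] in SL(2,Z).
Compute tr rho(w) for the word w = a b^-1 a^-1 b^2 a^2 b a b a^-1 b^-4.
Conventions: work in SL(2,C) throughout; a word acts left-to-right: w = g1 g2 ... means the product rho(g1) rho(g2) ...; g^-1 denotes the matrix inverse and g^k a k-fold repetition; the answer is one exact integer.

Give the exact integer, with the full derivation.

83059198402

rho(a) = [[10, -3], [-33, 10]]
... * rho(b^-1) = [[-3, 2], [-2, 1]]  ->  [[-24, 17], [79, -56]]
... * rho(a^-1) = [[10, 3], [33, 10]]  ->  [[321, 98], [-1058, -323]]
... * rho(b) = [[1, -2], [2, -3]]  ->  [[517, -936], [-1704, 3085]]
... * rho(b) = [[1, -2], [2, -3]]  ->  [[-1355, 1774], [4466, -5847]]
... * rho(a) = [[10, -3], [-33, 10]]  ->  [[-72092, 21805], [237611, -71868]]
... * rho(a) = [[10, -3], [-33, 10]]  ->  [[-1440485, 434326], [4747754, -1431513]]
... * rho(b) = [[1, -2], [2, -3]]  ->  [[-571833, 1577992], [1884728, -5200969]]
... * rho(a) = [[10, -3], [-33, 10]]  ->  [[-57792066, 17495419], [190479257, -57663874]]
... * rho(b) = [[1, -2], [2, -3]]  ->  [[-22801228, 63097875], [75151509, -207966892]]
... * rho(a^-1) = [[10, 3], [33, 10]]  ->  [[1854217595, 562575066], [-6111392346, -1854214393]]
... * rho(b^-1) = [[-3, 2], [-2, 1]]  ->  [[-6687802917, 4271010256], [22042605824, -14076999085]]
... * rho(b^-1) = [[-3, 2], [-2, 1]]  ->  [[11521388239, -9104595578], [-37973819302, 30008212563]]
... * rho(b^-1) = [[-3, 2], [-2, 1]]  ->  [[-16354973561, 13938180900], [53905032780, -45939426041]]
... * rho(b^-1) = [[-3, 2], [-2, 1]]  ->  [[21188558883, -18771766222], [-69836246258, 61870639519]]
tr = 21188558883 + 61870639519 = 83059198402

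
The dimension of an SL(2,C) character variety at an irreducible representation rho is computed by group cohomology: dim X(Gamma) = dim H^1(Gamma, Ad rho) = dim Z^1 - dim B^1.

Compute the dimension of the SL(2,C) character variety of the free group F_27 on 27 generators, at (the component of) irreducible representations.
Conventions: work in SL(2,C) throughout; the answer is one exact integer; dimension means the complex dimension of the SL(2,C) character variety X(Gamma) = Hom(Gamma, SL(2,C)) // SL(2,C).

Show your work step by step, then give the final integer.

Here Gamma is free of rank 27 — no relator constrains a cocycle.
Z^1(Gamma, Ad rho) = (sl_2)^27: a cocycle is a free choice of one sl_2 vector per generator, so dim Z^1 = 3*27 = 81.
dim B^1 = 3: the coboundary map is injective because an irreducible image has centralizer 0 in sl_2.
Therefore dim X = 81 - 3 = 78.

78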